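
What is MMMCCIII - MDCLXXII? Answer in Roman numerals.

MMMCCIII = 3203
MDCLXXII = 1672
3203 - 1672 = 1531

MDXXXI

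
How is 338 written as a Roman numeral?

Convert 338 to Roman numerals:
  338 contains 3×100 (CCC)
  38 contains 3×10 (XXX)
  8 contains 1×5 (V)
  3 contains 3×1 (III)

CCCXXXVIII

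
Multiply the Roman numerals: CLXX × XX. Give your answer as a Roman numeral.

CLXX = 170
XX = 20
170 × 20 = 3400

MMMCD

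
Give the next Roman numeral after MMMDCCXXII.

MMMDCCXXII = 3722, so the next integer is 3722 + 1 = 3723

MMMDCCXXIII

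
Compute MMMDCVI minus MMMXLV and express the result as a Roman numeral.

MMMDCVI = 3606
MMMXLV = 3045
3606 - 3045 = 561

DLXI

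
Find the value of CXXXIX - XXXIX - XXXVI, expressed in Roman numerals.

CXXXIX = 139, XXXIX = 39, XXXVI = 36
139 - 39 = 100
100 - 36 = 64

LXIV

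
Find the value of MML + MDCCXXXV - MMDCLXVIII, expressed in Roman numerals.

MML = 2050, MDCCXXXV = 1735, MMDCLXVIII = 2668
2050 + 1735 = 3785
3785 - 2668 = 1117

MCXVII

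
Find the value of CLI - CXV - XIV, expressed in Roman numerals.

CLI = 151, CXV = 115, XIV = 14
151 - 115 = 36
36 - 14 = 22

XXII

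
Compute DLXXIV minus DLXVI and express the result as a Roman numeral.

DLXXIV = 574
DLXVI = 566
574 - 566 = 8

VIII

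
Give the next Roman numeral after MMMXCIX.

MMMXCIX = 3099; next is 3100

MMMC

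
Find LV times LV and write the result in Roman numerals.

LV = 55
LV = 55
55 × 55 = 3025

MMMXXV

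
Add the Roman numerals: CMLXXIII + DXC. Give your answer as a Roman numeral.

CMLXXIII = 973
DXC = 590
973 + 590 = 1563

MDLXIII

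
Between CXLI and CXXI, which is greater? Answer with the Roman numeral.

CXLI = 141
CXXI = 121
141 is larger

CXLI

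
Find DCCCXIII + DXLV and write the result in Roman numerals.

DCCCXIII = 813
DXLV = 545
813 + 545 = 1358

MCCCLVIII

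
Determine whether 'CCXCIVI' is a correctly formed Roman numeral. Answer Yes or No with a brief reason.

'CCXCIVI': I cannot come right after the subtractive pair IV: once I is subtracted in IV, the next symbol must be smaller than I

No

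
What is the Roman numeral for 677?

Convert 677 to Roman numerals:
  677 contains 1×500 (D)
  177 contains 1×100 (C)
  77 contains 1×50 (L)
  27 contains 2×10 (XX)
  7 contains 1×5 (V)
  2 contains 2×1 (II)

DCLXXVII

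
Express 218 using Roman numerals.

Convert 218 to Roman numerals:
  218 contains 2×100 (CC)
  18 contains 1×10 (X)
  8 contains 1×5 (V)
  3 contains 3×1 (III)

CCXVIII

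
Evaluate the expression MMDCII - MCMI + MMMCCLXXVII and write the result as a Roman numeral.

MMDCII = 2602, MCMI = 1901, MMMCCLXXVII = 3277
2602 - 1901 = 701
701 + 3277 = 3978

MMMCMLXXVIII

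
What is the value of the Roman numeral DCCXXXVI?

DCCXXXVI: D=500, C=100, C=100, X=10, X=10, X=10, V=5, I=1
500 + 100 + 100 + 10 + 10 + 10 + 5 + 1 = 736

736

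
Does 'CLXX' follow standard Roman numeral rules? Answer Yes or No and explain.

'CLXX': Check the rules: uses only the symbols I, V, X, L, C, D, M; no symbol is repeated more than three times in a row; V, L and D each appear at most once; no smaller symbol precedes a larger one (values never increase from left to right). Value: C (100) + L (50) + X (10) + X (10) = 170. So it is a valid standard Roman numeral.

Yes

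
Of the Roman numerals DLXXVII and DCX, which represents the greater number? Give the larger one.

DLXXVII = 577
DCX = 610
610 is larger

DCX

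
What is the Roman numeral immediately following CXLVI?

CXLVI = 146, so the next integer is 146 + 1 = 147

CXLVII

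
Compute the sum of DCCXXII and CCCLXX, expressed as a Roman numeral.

DCCXXII = 722
CCCLXX = 370
722 + 370 = 1092

MXCII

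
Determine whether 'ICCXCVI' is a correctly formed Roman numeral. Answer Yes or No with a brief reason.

'ICCXCVI': Invalid subtractive combination: IC

No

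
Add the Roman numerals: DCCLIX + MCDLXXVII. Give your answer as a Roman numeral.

DCCLIX = 759
MCDLXXVII = 1477
759 + 1477 = 2236

MMCCXXXVI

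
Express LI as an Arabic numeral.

LI: L=50, I=1
50 + 1 = 51

51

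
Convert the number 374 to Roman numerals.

Convert 374 to Roman numerals:
  374 contains 3×100 (CCC)
  74 contains 1×50 (L)
  24 contains 2×10 (XX)
  4 contains 1×4 (IV)

CCCLXXIV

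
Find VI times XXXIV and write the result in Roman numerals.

VI = 6
XXXIV = 34
6 × 34 = 204

CCIV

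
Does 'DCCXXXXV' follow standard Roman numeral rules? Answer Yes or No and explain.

'DCCXXXXV': More than 3 consecutive X's

No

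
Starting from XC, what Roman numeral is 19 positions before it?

XC = 90
90 - 19 = 71

LXXI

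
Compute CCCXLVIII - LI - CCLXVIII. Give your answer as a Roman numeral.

CCCXLVIII = 348, LI = 51, CCLXVIII = 268
348 - 51 = 297
297 - 268 = 29

XXIX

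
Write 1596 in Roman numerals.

Convert 1596 to Roman numerals:
  1596 contains 1×1000 (M)
  596 contains 1×500 (D)
  96 contains 1×90 (XC)
  6 contains 1×5 (V)
  1 contains 1×1 (I)

MDXCVI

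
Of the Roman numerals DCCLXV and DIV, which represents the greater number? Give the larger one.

DCCLXV = 765
DIV = 504
765 is larger

DCCLXV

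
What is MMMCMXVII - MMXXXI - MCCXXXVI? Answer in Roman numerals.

MMMCMXVII = 3917, MMXXXI = 2031, MCCXXXVI = 1236
3917 - 2031 = 1886
1886 - 1236 = 650

DCL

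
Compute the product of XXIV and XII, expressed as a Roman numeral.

XXIV = 24
XII = 12
24 × 12 = 288

CCLXXXVIII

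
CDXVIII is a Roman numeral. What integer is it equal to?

CDXVIII: CD=400, X=10, V=5, I=1, I=1, I=1
400 + 10 + 5 + 1 + 1 + 1 = 418

418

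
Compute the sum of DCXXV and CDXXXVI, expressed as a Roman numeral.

DCXXV = 625
CDXXXVI = 436
625 + 436 = 1061

MLXI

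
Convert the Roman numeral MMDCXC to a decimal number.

MMDCXC: M=1000, M=1000, D=500, C=100, XC=90
1000 + 1000 + 500 + 100 + 90 = 2690

2690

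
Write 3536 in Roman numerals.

Convert 3536 to Roman numerals:
  3536 contains 3×1000 (MMM)
  536 contains 1×500 (D)
  36 contains 3×10 (XXX)
  6 contains 1×5 (V)
  1 contains 1×1 (I)

MMMDXXXVI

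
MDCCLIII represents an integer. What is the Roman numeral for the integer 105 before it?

MDCCLIII = 1753
1753 - 105 = 1648

MDCXLVIII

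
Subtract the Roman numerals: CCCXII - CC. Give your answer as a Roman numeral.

CCCXII = 312
CC = 200
312 - 200 = 112

CXII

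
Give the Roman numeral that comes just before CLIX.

CLIX = 159; previous is 158

CLVIII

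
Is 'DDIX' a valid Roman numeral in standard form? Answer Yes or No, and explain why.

'DDIX': D should not appear more than once

No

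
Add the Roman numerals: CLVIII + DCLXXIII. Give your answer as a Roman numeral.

CLVIII = 158
DCLXXIII = 673
158 + 673 = 831

DCCCXXXI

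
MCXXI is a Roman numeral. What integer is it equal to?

MCXXI: M=1000, C=100, X=10, X=10, I=1
1000 + 100 + 10 + 10 + 1 = 1121

1121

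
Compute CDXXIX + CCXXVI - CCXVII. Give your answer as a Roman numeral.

CDXXIX = 429, CCXXVI = 226, CCXVII = 217
429 + 226 = 655
655 - 217 = 438

CDXXXVIII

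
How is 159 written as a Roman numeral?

Convert 159 to Roman numerals:
  159 contains 1×100 (C)
  59 contains 1×50 (L)
  9 contains 1×9 (IX)

CLIX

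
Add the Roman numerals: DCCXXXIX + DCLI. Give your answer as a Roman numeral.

DCCXXXIX = 739
DCLI = 651
739 + 651 = 1390

MCCCXC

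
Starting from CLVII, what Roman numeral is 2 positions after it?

CLVII = 157
157 + 2 = 159

CLIX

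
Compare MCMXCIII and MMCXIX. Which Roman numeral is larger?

MCMXCIII = 1993
MMCXIX = 2119
2119 is larger

MMCXIX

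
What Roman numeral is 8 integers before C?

C = 100
100 - 8 = 92

XCII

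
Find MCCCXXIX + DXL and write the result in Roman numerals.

MCCCXXIX = 1329
DXL = 540
1329 + 540 = 1869

MDCCCLXIX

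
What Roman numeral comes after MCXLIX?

MCXLIX = 1149, so the next integer is 1149 + 1 = 1150

MCL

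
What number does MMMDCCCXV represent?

MMMDCCCXV: M=1000, M=1000, M=1000, D=500, C=100, C=100, C=100, X=10, V=5
1000 + 1000 + 1000 + 500 + 100 + 100 + 100 + 10 + 5 = 3815

3815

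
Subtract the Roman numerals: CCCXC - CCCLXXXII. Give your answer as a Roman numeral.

CCCXC = 390
CCCLXXXII = 382
390 - 382 = 8

VIII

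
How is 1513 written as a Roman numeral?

Convert 1513 to Roman numerals:
  1513 contains 1×1000 (M)
  513 contains 1×500 (D)
  13 contains 1×10 (X)
  3 contains 3×1 (III)

MDXIII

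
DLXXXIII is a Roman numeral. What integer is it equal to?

DLXXXIII: D=500, L=50, X=10, X=10, X=10, I=1, I=1, I=1
500 + 50 + 10 + 10 + 10 + 1 + 1 + 1 = 583

583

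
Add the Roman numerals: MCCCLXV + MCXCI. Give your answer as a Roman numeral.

MCCCLXV = 1365
MCXCI = 1191
1365 + 1191 = 2556

MMDLVI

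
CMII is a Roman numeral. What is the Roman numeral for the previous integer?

CMII = 902; previous is 901

CMI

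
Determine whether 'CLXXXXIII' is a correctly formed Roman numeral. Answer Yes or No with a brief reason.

'CLXXXXIII': More than 3 consecutive X's

No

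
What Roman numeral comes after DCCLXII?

DCCLXII = 762, so the next integer is 762 + 1 = 763

DCCLXIII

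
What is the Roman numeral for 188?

Convert 188 to Roman numerals:
  188 contains 1×100 (C)
  88 contains 1×50 (L)
  38 contains 3×10 (XXX)
  8 contains 1×5 (V)
  3 contains 3×1 (III)

CLXXXVIII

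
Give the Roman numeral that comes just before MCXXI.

MCXXI = 1121, so the previous integer is 1121 - 1 = 1120

MCXX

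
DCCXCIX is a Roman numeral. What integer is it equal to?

DCCXCIX: D=500, C=100, C=100, XC=90, IX=9
500 + 100 + 100 + 90 + 9 = 799

799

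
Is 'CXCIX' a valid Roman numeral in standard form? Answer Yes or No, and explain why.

'CXCIX': Check the rules: uses only the symbols I, V, X, L, C, D, M; no symbol is repeated more than three times in a row; V, L and D each appear at most once; the only places a smaller symbol precedes a larger one are the allowed subtractive pairs XC, IX, the symbol right after such a pair (if any) is smaller than the pair's first symbol, and otherwise the values never increase from left to right. Value: C (100) + XC (90) + IX (9) = 199. So it is a valid standard Roman numeral.

Yes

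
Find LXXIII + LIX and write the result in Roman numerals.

LXXIII = 73
LIX = 59
73 + 59 = 132

CXXXII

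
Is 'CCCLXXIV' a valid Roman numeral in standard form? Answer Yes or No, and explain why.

'CCCLXXIV': Check the rules: uses only the symbols I, V, X, L, C, D, M; no symbol is repeated more than three times in a row; V, L and D each appear at most once; the only place a smaller symbol precedes a larger one is the allowed subtractive pair IV, the symbol right after such a pair (if any) is smaller than the pair's first symbol, and otherwise the values never increase from left to right. Value: C (100) + C (100) + C (100) + L (50) + X (10) + X (10) + IV (4) = 374. So it is a valid standard Roman numeral.

Yes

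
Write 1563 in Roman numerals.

Convert 1563 to Roman numerals:
  1563 contains 1×1000 (M)
  563 contains 1×500 (D)
  63 contains 1×50 (L)
  13 contains 1×10 (X)
  3 contains 3×1 (III)

MDLXIII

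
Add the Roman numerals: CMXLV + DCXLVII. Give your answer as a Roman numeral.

CMXLV = 945
DCXLVII = 647
945 + 647 = 1592

MDXCII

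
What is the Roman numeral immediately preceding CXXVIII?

CXXVIII = 128; previous is 127

CXXVII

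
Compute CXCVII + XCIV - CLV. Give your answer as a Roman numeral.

CXCVII = 197, XCIV = 94, CLV = 155
197 + 94 = 291
291 - 155 = 136

CXXXVI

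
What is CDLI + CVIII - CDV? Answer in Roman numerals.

CDLI = 451, CVIII = 108, CDV = 405
451 + 108 = 559
559 - 405 = 154

CLIV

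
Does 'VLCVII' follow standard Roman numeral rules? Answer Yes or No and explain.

'VLCVII': V should not appear more than once

No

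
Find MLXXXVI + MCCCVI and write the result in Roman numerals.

MLXXXVI = 1086
MCCCVI = 1306
1086 + 1306 = 2392

MMCCCXCII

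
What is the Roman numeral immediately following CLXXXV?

CLXXXV = 185, so the next integer is 185 + 1 = 186

CLXXXVI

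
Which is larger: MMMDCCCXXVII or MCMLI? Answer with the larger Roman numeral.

MMMDCCCXXVII = 3827
MCMLI = 1951
3827 is larger

MMMDCCCXXVII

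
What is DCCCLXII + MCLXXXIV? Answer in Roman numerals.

DCCCLXII = 862
MCLXXXIV = 1184
862 + 1184 = 2046

MMXLVI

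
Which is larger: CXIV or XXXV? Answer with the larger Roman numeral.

CXIV = 114
XXXV = 35
114 is larger

CXIV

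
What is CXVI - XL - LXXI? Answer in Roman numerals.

CXVI = 116, XL = 40, LXXI = 71
116 - 40 = 76
76 - 71 = 5

V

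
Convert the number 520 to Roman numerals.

Convert 520 to Roman numerals:
  520 contains 1×500 (D)
  20 contains 2×10 (XX)

DXX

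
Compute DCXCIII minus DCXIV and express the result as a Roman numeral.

DCXCIII = 693
DCXIV = 614
693 - 614 = 79

LXXIX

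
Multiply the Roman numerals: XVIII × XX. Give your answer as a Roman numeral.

XVIII = 18
XX = 20
18 × 20 = 360

CCCLX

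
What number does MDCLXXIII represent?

MDCLXXIII: M=1000, D=500, C=100, L=50, X=10, X=10, I=1, I=1, I=1
1000 + 500 + 100 + 50 + 10 + 10 + 1 + 1 + 1 = 1673

1673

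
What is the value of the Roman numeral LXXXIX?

LXXXIX: L=50, X=10, X=10, X=10, IX=9
50 + 10 + 10 + 10 + 9 = 89

89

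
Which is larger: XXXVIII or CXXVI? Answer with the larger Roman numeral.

XXXVIII = 38
CXXVI = 126
126 is larger

CXXVI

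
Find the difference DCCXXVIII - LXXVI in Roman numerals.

DCCXXVIII = 728
LXXVI = 76
728 - 76 = 652

DCLII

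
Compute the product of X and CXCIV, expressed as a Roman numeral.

X = 10
CXCIV = 194
10 × 194 = 1940

MCMXL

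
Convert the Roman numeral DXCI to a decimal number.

DXCI: D=500, XC=90, I=1
500 + 90 + 1 = 591

591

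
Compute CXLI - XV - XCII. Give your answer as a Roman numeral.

CXLI = 141, XV = 15, XCII = 92
141 - 15 = 126
126 - 92 = 34

XXXIV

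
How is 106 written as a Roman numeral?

Convert 106 to Roman numerals:
  106 contains 1×100 (C)
  6 contains 1×5 (V)
  1 contains 1×1 (I)

CVI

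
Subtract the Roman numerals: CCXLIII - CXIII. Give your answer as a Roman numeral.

CCXLIII = 243
CXIII = 113
243 - 113 = 130

CXXX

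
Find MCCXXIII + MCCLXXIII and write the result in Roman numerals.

MCCXXIII = 1223
MCCLXXIII = 1273
1223 + 1273 = 2496

MMCDXCVI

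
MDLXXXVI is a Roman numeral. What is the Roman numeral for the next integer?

MDLXXXVI = 1586; next is 1587

MDLXXXVII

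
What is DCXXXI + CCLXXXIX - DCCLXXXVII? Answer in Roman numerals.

DCXXXI = 631, CCLXXXIX = 289, DCCLXXXVII = 787
631 + 289 = 920
920 - 787 = 133

CXXXIII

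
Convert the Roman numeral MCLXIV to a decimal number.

MCLXIV: M=1000, C=100, L=50, X=10, IV=4
1000 + 100 + 50 + 10 + 4 = 1164

1164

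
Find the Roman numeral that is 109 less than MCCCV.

MCCCV = 1305
1305 - 109 = 1196

MCXCVI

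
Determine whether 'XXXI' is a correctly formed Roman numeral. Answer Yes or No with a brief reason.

'XXXI': Check the rules: uses only the symbols I, V, X, L, C, D, M; no symbol is repeated more than three times in a row; V, L and D each appear at most once; no smaller symbol precedes a larger one (values never increase from left to right). Value: X (10) + X (10) + X (10) + I (1) = 31. So it is a valid standard Roman numeral.

Yes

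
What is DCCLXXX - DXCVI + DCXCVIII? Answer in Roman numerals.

DCCLXXX = 780, DXCVI = 596, DCXCVIII = 698
780 - 596 = 184
184 + 698 = 882

DCCCLXXXII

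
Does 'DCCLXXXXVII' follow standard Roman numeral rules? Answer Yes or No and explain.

'DCCLXXXXVII': More than 3 consecutive X's

No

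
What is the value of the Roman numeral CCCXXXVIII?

CCCXXXVIII: C=100, C=100, C=100, X=10, X=10, X=10, V=5, I=1, I=1, I=1
100 + 100 + 100 + 10 + 10 + 10 + 5 + 1 + 1 + 1 = 338

338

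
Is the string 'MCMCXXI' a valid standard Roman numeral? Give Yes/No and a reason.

'MCMCXXI': C cannot come right after the subtractive pair CM: once C is subtracted in CM, the next symbol must be smaller than C

No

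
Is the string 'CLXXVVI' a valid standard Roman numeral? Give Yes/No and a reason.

'CLXXVVI': V should not appear more than once

No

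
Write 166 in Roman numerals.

Convert 166 to Roman numerals:
  166 contains 1×100 (C)
  66 contains 1×50 (L)
  16 contains 1×10 (X)
  6 contains 1×5 (V)
  1 contains 1×1 (I)

CLXVI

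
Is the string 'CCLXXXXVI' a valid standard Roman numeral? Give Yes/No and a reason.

'CCLXXXXVI': More than 3 consecutive X's

No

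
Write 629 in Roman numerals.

Convert 629 to Roman numerals:
  629 contains 1×500 (D)
  129 contains 1×100 (C)
  29 contains 2×10 (XX)
  9 contains 1×9 (IX)

DCXXIX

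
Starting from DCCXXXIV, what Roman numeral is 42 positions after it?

DCCXXXIV = 734
734 + 42 = 776

DCCLXXVI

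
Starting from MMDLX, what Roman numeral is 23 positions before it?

MMDLX = 2560
2560 - 23 = 2537

MMDXXXVII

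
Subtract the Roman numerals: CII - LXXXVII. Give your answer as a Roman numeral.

CII = 102
LXXXVII = 87
102 - 87 = 15

XV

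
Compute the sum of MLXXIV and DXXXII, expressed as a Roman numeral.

MLXXIV = 1074
DXXXII = 532
1074 + 532 = 1606

MDCVI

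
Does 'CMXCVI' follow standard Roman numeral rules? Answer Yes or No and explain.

'CMXCVI': Check the rules: uses only the symbols I, V, X, L, C, D, M; no symbol is repeated more than three times in a row; V, L and D each appear at most once; the only places a smaller symbol precedes a larger one are the allowed subtractive pairs CM, XC, the symbol right after such a pair (if any) is smaller than the pair's first symbol, and otherwise the values never increase from left to right. Value: CM (900) + XC (90) + V (5) + I (1) = 996. So it is a valid standard Roman numeral.

Yes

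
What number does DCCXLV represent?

DCCXLV: D=500, C=100, C=100, XL=40, V=5
500 + 100 + 100 + 40 + 5 = 745

745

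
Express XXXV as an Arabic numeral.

XXXV: X=10, X=10, X=10, V=5
10 + 10 + 10 + 5 = 35

35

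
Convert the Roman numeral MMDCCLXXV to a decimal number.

MMDCCLXXV: M=1000, M=1000, D=500, C=100, C=100, L=50, X=10, X=10, V=5
1000 + 1000 + 500 + 100 + 100 + 50 + 10 + 10 + 5 = 2775

2775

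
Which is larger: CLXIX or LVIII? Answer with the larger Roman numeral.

CLXIX = 169
LVIII = 58
169 is larger

CLXIX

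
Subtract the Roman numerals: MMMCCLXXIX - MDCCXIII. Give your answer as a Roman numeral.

MMMCCLXXIX = 3279
MDCCXIII = 1713
3279 - 1713 = 1566

MDLXVI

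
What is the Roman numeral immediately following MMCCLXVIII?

MMCCLXVIII = 2268, so the next integer is 2268 + 1 = 2269

MMCCLXIX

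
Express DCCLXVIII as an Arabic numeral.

DCCLXVIII: D=500, C=100, C=100, L=50, X=10, V=5, I=1, I=1, I=1
500 + 100 + 100 + 50 + 10 + 5 + 1 + 1 + 1 = 768

768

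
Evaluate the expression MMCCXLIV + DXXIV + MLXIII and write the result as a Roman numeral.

MMCCXLIV = 2244, DXXIV = 524, MLXIII = 1063
2244 + 524 = 2768
2768 + 1063 = 3831

MMMDCCCXXXI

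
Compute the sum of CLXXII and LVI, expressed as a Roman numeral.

CLXXII = 172
LVI = 56
172 + 56 = 228

CCXXVIII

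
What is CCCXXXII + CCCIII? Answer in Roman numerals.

CCCXXXII = 332
CCCIII = 303
332 + 303 = 635

DCXXXV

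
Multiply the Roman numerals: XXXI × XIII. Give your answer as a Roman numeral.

XXXI = 31
XIII = 13
31 × 13 = 403

CDIII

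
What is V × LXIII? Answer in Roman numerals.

V = 5
LXIII = 63
5 × 63 = 315

CCCXV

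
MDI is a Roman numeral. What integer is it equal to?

MDI: M=1000, D=500, I=1
1000 + 500 + 1 = 1501

1501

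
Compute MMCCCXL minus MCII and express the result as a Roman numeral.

MMCCCXL = 2340
MCII = 1102
2340 - 1102 = 1238

MCCXXXVIII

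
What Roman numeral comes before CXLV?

CXLV = 145, so the previous integer is 145 - 1 = 144

CXLIV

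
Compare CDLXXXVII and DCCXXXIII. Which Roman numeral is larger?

CDLXXXVII = 487
DCCXXXIII = 733
733 is larger

DCCXXXIII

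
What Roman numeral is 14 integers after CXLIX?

CXLIX = 149
149 + 14 = 163

CLXIII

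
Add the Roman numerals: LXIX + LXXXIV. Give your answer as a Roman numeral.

LXIX = 69
LXXXIV = 84
69 + 84 = 153

CLIII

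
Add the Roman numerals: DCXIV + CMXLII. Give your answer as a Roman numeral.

DCXIV = 614
CMXLII = 942
614 + 942 = 1556

MDLVI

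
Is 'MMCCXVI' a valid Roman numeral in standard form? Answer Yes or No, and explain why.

'MMCCXVI': Check the rules: uses only the symbols I, V, X, L, C, D, M; no symbol is repeated more than three times in a row; V, L and D each appear at most once; no smaller symbol precedes a larger one (values never increase from left to right). Value: M (1000) + M (1000) + C (100) + C (100) + X (10) + V (5) + I (1) = 2216. So it is a valid standard Roman numeral.

Yes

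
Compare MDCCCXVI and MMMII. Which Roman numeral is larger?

MDCCCXVI = 1816
MMMII = 3002
3002 is larger

MMMII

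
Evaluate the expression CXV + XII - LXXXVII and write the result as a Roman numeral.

CXV = 115, XII = 12, LXXXVII = 87
115 + 12 = 127
127 - 87 = 40

XL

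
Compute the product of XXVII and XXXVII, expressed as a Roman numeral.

XXVII = 27
XXXVII = 37
27 × 37 = 999

CMXCIX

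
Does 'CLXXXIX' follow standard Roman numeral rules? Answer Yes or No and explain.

'CLXXXIX': Check the rules: uses only the symbols I, V, X, L, C, D, M; no symbol is repeated more than three times in a row; V, L and D each appear at most once; the only place a smaller symbol precedes a larger one is the allowed subtractive pair IX, the symbol right after such a pair (if any) is smaller than the pair's first symbol, and otherwise the values never increase from left to right. Value: C (100) + L (50) + X (10) + X (10) + X (10) + IX (9) = 189. So it is a valid standard Roman numeral.

Yes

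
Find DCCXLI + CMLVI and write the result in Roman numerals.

DCCXLI = 741
CMLVI = 956
741 + 956 = 1697

MDCXCVII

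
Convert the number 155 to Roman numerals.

Convert 155 to Roman numerals:
  155 contains 1×100 (C)
  55 contains 1×50 (L)
  5 contains 1×5 (V)

CLV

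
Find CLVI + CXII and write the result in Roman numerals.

CLVI = 156
CXII = 112
156 + 112 = 268

CCLXVIII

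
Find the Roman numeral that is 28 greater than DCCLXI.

DCCLXI = 761
761 + 28 = 789

DCCLXXXIX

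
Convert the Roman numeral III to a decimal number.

III: I=1, I=1, I=1
1 + 1 + 1 = 3

3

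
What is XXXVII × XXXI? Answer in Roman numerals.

XXXVII = 37
XXXI = 31
37 × 31 = 1147

MCXLVII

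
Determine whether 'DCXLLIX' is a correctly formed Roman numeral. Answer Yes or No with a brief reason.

'DCXLLIX': L should not appear more than once

No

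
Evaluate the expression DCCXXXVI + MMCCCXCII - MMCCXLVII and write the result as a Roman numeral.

DCCXXXVI = 736, MMCCCXCII = 2392, MMCCXLVII = 2247
736 + 2392 = 3128
3128 - 2247 = 881

DCCCLXXXI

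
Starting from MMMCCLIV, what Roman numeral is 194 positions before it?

MMMCCLIV = 3254
3254 - 194 = 3060

MMMLX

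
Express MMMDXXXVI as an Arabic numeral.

MMMDXXXVI: M=1000, M=1000, M=1000, D=500, X=10, X=10, X=10, V=5, I=1
1000 + 1000 + 1000 + 500 + 10 + 10 + 10 + 5 + 1 = 3536

3536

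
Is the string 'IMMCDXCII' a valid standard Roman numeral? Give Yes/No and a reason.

'IMMCDXCII': Invalid subtractive combination: IM

No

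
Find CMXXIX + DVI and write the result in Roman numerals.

CMXXIX = 929
DVI = 506
929 + 506 = 1435

MCDXXXV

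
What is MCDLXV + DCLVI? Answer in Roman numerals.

MCDLXV = 1465
DCLVI = 656
1465 + 656 = 2121

MMCXXI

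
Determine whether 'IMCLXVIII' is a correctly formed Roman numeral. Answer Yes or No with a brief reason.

'IMCLXVIII': Invalid subtractive combination: IM

No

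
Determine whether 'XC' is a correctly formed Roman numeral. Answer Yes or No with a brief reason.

'XC': Check the rules: uses only the symbols I, V, X, L, C, D, M; no symbol is repeated more than three times in a row; V, L and D each appear at most once; the only place a smaller symbol precedes a larger one is the allowed subtractive pair XC, the symbol right after such a pair (if any) is smaller than the pair's first symbol, and otherwise the values never increase from left to right. Value: XC = 90. So it is a valid standard Roman numeral.

Yes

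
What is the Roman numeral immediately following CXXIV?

CXXIV = 124; next is 125

CXXV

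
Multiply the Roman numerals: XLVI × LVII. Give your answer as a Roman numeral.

XLVI = 46
LVII = 57
46 × 57 = 2622

MMDCXXII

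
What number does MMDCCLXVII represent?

MMDCCLXVII: M=1000, M=1000, D=500, C=100, C=100, L=50, X=10, V=5, I=1, I=1
1000 + 1000 + 500 + 100 + 100 + 50 + 10 + 5 + 1 + 1 = 2767

2767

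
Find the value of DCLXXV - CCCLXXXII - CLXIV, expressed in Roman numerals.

DCLXXV = 675, CCCLXXXII = 382, CLXIV = 164
675 - 382 = 293
293 - 164 = 129

CXXIX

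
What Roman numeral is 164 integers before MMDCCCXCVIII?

MMDCCCXCVIII = 2898
2898 - 164 = 2734

MMDCCXXXIV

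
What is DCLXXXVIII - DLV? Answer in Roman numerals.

DCLXXXVIII = 688
DLV = 555
688 - 555 = 133

CXXXIII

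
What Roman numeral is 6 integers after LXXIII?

LXXIII = 73
73 + 6 = 79

LXXIX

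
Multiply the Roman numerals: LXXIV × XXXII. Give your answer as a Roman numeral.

LXXIV = 74
XXXII = 32
74 × 32 = 2368

MMCCCLXVIII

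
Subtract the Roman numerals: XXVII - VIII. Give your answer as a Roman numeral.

XXVII = 27
VIII = 8
27 - 8 = 19

XIX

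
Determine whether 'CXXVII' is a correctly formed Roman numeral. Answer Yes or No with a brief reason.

'CXXVII': Check the rules: uses only the symbols I, V, X, L, C, D, M; no symbol is repeated more than three times in a row; V, L and D each appear at most once; no smaller symbol precedes a larger one (values never increase from left to right). Value: C (100) + X (10) + X (10) + V (5) + I (1) + I (1) = 127. So it is a valid standard Roman numeral.

Yes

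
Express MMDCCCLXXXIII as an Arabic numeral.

MMDCCCLXXXIII: M=1000, M=1000, D=500, C=100, C=100, C=100, L=50, X=10, X=10, X=10, I=1, I=1, I=1
1000 + 1000 + 500 + 100 + 100 + 100 + 50 + 10 + 10 + 10 + 1 + 1 + 1 = 2883

2883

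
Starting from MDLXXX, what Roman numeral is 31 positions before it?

MDLXXX = 1580
1580 - 31 = 1549

MDXLIX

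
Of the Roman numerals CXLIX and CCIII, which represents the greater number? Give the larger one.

CXLIX = 149
CCIII = 203
203 is larger

CCIII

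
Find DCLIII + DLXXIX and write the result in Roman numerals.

DCLIII = 653
DLXXIX = 579
653 + 579 = 1232

MCCXXXII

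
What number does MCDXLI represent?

MCDXLI: M=1000, CD=400, XL=40, I=1
1000 + 400 + 40 + 1 = 1441

1441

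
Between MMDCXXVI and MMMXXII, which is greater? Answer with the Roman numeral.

MMDCXXVI = 2626
MMMXXII = 3022
3022 is larger

MMMXXII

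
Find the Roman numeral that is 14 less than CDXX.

CDXX = 420
420 - 14 = 406

CDVI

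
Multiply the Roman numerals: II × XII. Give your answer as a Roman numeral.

II = 2
XII = 12
2 × 12 = 24

XXIV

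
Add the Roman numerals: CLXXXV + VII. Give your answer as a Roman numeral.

CLXXXV = 185
VII = 7
185 + 7 = 192

CXCII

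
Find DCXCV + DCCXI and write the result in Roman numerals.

DCXCV = 695
DCCXI = 711
695 + 711 = 1406

MCDVI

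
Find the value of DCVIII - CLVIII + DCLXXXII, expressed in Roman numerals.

DCVIII = 608, CLVIII = 158, DCLXXXII = 682
608 - 158 = 450
450 + 682 = 1132

MCXXXII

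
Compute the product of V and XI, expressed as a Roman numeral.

V = 5
XI = 11
5 × 11 = 55

LV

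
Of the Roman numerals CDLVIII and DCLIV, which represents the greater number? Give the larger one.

CDLVIII = 458
DCLIV = 654
654 is larger

DCLIV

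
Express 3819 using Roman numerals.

Convert 3819 to Roman numerals:
  3819 contains 3×1000 (MMM)
  819 contains 1×500 (D)
  319 contains 3×100 (CCC)
  19 contains 1×10 (X)
  9 contains 1×9 (IX)

MMMDCCCXIX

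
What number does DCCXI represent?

DCCXI: D=500, C=100, C=100, X=10, I=1
500 + 100 + 100 + 10 + 1 = 711

711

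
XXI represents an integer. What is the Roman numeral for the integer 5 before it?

XXI = 21
21 - 5 = 16

XVI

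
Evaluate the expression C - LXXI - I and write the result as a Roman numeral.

C = 100, LXXI = 71, I = 1
100 - 71 = 29
29 - 1 = 28

XXVIII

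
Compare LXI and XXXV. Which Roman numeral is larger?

LXI = 61
XXXV = 35
61 is larger

LXI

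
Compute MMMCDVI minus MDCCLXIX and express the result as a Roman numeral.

MMMCDVI = 3406
MDCCLXIX = 1769
3406 - 1769 = 1637

MDCXXXVII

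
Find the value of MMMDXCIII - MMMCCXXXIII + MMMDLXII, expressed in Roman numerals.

MMMDXCIII = 3593, MMMCCXXXIII = 3233, MMMDLXII = 3562
3593 - 3233 = 360
360 + 3562 = 3922

MMMCMXXII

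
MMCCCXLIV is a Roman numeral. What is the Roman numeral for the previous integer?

MMCCCXLIV = 2344; previous is 2343

MMCCCXLIII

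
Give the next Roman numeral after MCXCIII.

MCXCIII = 1193, so the next integer is 1193 + 1 = 1194

MCXCIV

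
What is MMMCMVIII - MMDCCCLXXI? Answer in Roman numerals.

MMMCMVIII = 3908
MMDCCCLXXI = 2871
3908 - 2871 = 1037

MXXXVII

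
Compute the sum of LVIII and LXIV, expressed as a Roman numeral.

LVIII = 58
LXIV = 64
58 + 64 = 122

CXXII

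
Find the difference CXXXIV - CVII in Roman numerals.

CXXXIV = 134
CVII = 107
134 - 107 = 27

XXVII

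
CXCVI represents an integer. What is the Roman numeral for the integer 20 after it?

CXCVI = 196
196 + 20 = 216

CCXVI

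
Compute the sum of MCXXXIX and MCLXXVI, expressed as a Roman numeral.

MCXXXIX = 1139
MCLXXVI = 1176
1139 + 1176 = 2315

MMCCCXV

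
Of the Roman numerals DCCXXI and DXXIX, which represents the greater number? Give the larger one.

DCCXXI = 721
DXXIX = 529
721 is larger

DCCXXI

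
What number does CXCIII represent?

CXCIII: C=100, XC=90, I=1, I=1, I=1
100 + 90 + 1 + 1 + 1 = 193

193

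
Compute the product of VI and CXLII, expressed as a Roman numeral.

VI = 6
CXLII = 142
6 × 142 = 852

DCCCLII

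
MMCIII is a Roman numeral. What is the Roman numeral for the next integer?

MMCIII = 2103; next is 2104

MMCIV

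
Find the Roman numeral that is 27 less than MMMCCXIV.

MMMCCXIV = 3214
3214 - 27 = 3187

MMMCLXXXVII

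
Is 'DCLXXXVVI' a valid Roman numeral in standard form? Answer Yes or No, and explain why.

'DCLXXXVVI': V should not appear more than once

No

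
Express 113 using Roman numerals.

Convert 113 to Roman numerals:
  113 contains 1×100 (C)
  13 contains 1×10 (X)
  3 contains 3×1 (III)

CXIII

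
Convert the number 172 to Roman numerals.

Convert 172 to Roman numerals:
  172 contains 1×100 (C)
  72 contains 1×50 (L)
  22 contains 2×10 (XX)
  2 contains 2×1 (II)

CLXXII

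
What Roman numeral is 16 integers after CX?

CX = 110
110 + 16 = 126

CXXVI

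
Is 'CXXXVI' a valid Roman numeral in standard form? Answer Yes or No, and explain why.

'CXXXVI': Check the rules: uses only the symbols I, V, X, L, C, D, M; no symbol is repeated more than three times in a row; V, L and D each appear at most once; no smaller symbol precedes a larger one (values never increase from left to right). Value: C (100) + X (10) + X (10) + X (10) + V (5) + I (1) = 136. So it is a valid standard Roman numeral.

Yes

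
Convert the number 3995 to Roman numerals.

Convert 3995 to Roman numerals:
  3995 contains 3×1000 (MMM)
  995 contains 1×900 (CM)
  95 contains 1×90 (XC)
  5 contains 1×5 (V)

MMMCMXCV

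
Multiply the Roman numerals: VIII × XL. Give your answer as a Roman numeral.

VIII = 8
XL = 40
8 × 40 = 320

CCCXX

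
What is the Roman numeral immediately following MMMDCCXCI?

MMMDCCXCI = 3791; next is 3792

MMMDCCXCII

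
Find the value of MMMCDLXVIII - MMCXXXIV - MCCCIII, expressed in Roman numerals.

MMMCDLXVIII = 3468, MMCXXXIV = 2134, MCCCIII = 1303
3468 - 2134 = 1334
1334 - 1303 = 31

XXXI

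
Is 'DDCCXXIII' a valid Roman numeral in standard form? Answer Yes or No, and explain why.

'DDCCXXIII': D should not appear more than once

No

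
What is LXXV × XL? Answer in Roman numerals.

LXXV = 75
XL = 40
75 × 40 = 3000

MMM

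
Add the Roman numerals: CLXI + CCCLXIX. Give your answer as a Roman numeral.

CLXI = 161
CCCLXIX = 369
161 + 369 = 530

DXXX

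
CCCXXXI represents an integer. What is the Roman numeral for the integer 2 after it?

CCCXXXI = 331
331 + 2 = 333

CCCXXXIII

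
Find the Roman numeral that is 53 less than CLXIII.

CLXIII = 163
163 - 53 = 110

CX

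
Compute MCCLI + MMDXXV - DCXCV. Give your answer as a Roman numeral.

MCCLI = 1251, MMDXXV = 2525, DCXCV = 695
1251 + 2525 = 3776
3776 - 695 = 3081

MMMLXXXI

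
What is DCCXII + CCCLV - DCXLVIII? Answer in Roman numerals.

DCCXII = 712, CCCLV = 355, DCXLVIII = 648
712 + 355 = 1067
1067 - 648 = 419

CDXIX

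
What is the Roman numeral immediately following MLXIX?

MLXIX = 1069, so the next integer is 1069 + 1 = 1070

MLXX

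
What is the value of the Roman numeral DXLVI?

DXLVI: D=500, XL=40, V=5, I=1
500 + 40 + 5 + 1 = 546

546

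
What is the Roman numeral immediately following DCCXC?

DCCXC = 790; next is 791

DCCXCI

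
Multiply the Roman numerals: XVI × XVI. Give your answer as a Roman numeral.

XVI = 16
XVI = 16
16 × 16 = 256

CCLVI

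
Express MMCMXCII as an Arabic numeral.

MMCMXCII: M=1000, M=1000, CM=900, XC=90, I=1, I=1
1000 + 1000 + 900 + 90 + 1 + 1 = 2992

2992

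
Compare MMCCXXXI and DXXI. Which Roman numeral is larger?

MMCCXXXI = 2231
DXXI = 521
2231 is larger

MMCCXXXI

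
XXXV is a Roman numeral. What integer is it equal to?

XXXV: X=10, X=10, X=10, V=5
10 + 10 + 10 + 5 = 35

35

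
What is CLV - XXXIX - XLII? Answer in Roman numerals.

CLV = 155, XXXIX = 39, XLII = 42
155 - 39 = 116
116 - 42 = 74

LXXIV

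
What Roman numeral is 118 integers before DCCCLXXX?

DCCCLXXX = 880
880 - 118 = 762

DCCLXII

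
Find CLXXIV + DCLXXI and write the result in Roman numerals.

CLXXIV = 174
DCLXXI = 671
174 + 671 = 845

DCCCXLV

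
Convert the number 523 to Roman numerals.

Convert 523 to Roman numerals:
  523 contains 1×500 (D)
  23 contains 2×10 (XX)
  3 contains 3×1 (III)

DXXIII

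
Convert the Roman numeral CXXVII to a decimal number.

CXXVII: C=100, X=10, X=10, V=5, I=1, I=1
100 + 10 + 10 + 5 + 1 + 1 = 127

127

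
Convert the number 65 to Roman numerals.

Convert 65 to Roman numerals:
  65 contains 1×50 (L)
  15 contains 1×10 (X)
  5 contains 1×5 (V)

LXV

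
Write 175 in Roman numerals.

Convert 175 to Roman numerals:
  175 contains 1×100 (C)
  75 contains 1×50 (L)
  25 contains 2×10 (XX)
  5 contains 1×5 (V)

CLXXV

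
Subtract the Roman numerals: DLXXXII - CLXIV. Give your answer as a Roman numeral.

DLXXXII = 582
CLXIV = 164
582 - 164 = 418

CDXVIII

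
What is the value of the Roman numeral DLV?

DLV: D=500, L=50, V=5
500 + 50 + 5 = 555

555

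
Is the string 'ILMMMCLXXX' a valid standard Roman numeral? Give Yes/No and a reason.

'ILMMMCLXXX': L should not appear more than once

No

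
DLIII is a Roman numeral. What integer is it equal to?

DLIII: D=500, L=50, I=1, I=1, I=1
500 + 50 + 1 + 1 + 1 = 553

553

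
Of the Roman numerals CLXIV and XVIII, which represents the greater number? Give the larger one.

CLXIV = 164
XVIII = 18
164 is larger

CLXIV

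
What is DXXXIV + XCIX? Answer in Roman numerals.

DXXXIV = 534
XCIX = 99
534 + 99 = 633

DCXXXIII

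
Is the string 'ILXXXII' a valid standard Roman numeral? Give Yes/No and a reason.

'ILXXXII': Invalid subtractive combination: IL

No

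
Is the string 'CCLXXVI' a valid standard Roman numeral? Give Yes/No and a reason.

'CCLXXVI': Check the rules: uses only the symbols I, V, X, L, C, D, M; no symbol is repeated more than three times in a row; V, L and D each appear at most once; no smaller symbol precedes a larger one (values never increase from left to right). Value: C (100) + C (100) + L (50) + X (10) + X (10) + V (5) + I (1) = 276. So it is a valid standard Roman numeral.

Yes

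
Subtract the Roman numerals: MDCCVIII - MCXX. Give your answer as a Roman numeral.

MDCCVIII = 1708
MCXX = 1120
1708 - 1120 = 588

DLXXXVIII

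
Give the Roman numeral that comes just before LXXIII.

LXXIII = 73; previous is 72

LXXII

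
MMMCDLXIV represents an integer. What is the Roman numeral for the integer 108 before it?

MMMCDLXIV = 3464
3464 - 108 = 3356

MMMCCCLVI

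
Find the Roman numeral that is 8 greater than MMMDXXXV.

MMMDXXXV = 3535
3535 + 8 = 3543

MMMDXLIII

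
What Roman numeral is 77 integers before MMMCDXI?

MMMCDXI = 3411
3411 - 77 = 3334

MMMCCCXXXIV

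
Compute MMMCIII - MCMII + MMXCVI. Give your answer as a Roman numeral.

MMMCIII = 3103, MCMII = 1902, MMXCVI = 2096
3103 - 1902 = 1201
1201 + 2096 = 3297

MMMCCXCVII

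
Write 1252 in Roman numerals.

Convert 1252 to Roman numerals:
  1252 contains 1×1000 (M)
  252 contains 2×100 (CC)
  52 contains 1×50 (L)
  2 contains 2×1 (II)

MCCLII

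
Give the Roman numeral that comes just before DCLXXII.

DCLXXII = 672; previous is 671

DCLXXI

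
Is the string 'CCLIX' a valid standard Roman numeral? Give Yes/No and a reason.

'CCLIX': Check the rules: uses only the symbols I, V, X, L, C, D, M; no symbol is repeated more than three times in a row; V, L and D each appear at most once; the only place a smaller symbol precedes a larger one is the allowed subtractive pair IX, the symbol right after such a pair (if any) is smaller than the pair's first symbol, and otherwise the values never increase from left to right. Value: C (100) + C (100) + L (50) + IX (9) = 259. So it is a valid standard Roman numeral.

Yes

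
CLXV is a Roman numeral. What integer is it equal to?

CLXV: C=100, L=50, X=10, V=5
100 + 50 + 10 + 5 = 165

165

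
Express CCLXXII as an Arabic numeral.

CCLXXII: C=100, C=100, L=50, X=10, X=10, I=1, I=1
100 + 100 + 50 + 10 + 10 + 1 + 1 = 272

272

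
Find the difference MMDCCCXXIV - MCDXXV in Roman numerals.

MMDCCCXXIV = 2824
MCDXXV = 1425
2824 - 1425 = 1399

MCCCXCIX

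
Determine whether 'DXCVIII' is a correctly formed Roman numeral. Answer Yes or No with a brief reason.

'DXCVIII': Check the rules: uses only the symbols I, V, X, L, C, D, M; no symbol is repeated more than three times in a row; V, L and D each appear at most once; the only place a smaller symbol precedes a larger one is the allowed subtractive pair XC, the symbol right after such a pair (if any) is smaller than the pair's first symbol, and otherwise the values never increase from left to right. Value: D (500) + XC (90) + V (5) + I (1) + I (1) + I (1) = 598. So it is a valid standard Roman numeral.

Yes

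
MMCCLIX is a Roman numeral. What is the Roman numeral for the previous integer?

MMCCLIX = 2259, so the previous integer is 2259 - 1 = 2258

MMCCLVIII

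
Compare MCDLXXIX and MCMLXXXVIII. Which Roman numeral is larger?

MCDLXXIX = 1479
MCMLXXXVIII = 1988
1988 is larger

MCMLXXXVIII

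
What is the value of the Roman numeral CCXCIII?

CCXCIII: C=100, C=100, XC=90, I=1, I=1, I=1
100 + 100 + 90 + 1 + 1 + 1 = 293

293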